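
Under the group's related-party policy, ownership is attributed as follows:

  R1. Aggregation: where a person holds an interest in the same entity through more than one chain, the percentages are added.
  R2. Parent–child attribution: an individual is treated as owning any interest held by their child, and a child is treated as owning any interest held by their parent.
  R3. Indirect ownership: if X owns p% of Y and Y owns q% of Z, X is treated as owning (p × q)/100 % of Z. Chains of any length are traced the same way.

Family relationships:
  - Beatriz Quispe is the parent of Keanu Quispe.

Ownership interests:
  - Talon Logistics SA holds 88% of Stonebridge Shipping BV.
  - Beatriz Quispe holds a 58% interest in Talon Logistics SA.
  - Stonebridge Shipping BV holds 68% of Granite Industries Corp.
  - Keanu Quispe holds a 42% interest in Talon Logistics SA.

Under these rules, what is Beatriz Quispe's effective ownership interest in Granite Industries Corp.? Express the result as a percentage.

59.84%

By parent–child attribution (R2), Beatriz Quispe is treated as also owning Keanu Quispe's interest in Talon Logistics SA, giving 58% + 42% = 100%.
Chain via Talon Logistics SA → Stonebridge Shipping BV (R3): 100% × 88% × 68% = 59.84% of Granite Industries Corp.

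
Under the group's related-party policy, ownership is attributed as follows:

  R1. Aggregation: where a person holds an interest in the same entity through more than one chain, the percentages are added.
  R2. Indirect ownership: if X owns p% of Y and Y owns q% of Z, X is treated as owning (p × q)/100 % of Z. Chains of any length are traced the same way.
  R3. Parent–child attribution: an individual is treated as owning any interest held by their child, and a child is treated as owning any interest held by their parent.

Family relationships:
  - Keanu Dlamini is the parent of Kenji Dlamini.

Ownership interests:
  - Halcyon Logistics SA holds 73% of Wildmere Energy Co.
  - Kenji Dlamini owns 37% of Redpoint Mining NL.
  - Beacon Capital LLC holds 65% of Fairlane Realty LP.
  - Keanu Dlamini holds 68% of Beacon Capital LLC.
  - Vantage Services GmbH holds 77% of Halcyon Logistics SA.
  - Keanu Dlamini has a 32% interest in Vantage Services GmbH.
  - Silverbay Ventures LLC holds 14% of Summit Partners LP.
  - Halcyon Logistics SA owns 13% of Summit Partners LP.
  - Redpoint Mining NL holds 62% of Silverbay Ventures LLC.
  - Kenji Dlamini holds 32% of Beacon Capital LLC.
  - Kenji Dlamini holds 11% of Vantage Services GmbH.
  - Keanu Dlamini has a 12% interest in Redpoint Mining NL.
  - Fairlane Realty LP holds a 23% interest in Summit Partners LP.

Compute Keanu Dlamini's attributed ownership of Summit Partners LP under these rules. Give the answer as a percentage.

23.5075%

By parent–child attribution (R3), Keanu Dlamini is treated as also owning Kenji Dlamini's interest in Beacon Capital LLC, giving 68% + 32% = 100%.
By parent–child attribution (R3), Keanu Dlamini is treated as also owning Kenji Dlamini's interest in Vantage Services GmbH, giving 32% + 11% = 43%.
By parent–child attribution (R3), Keanu Dlamini is treated as also owning Kenji Dlamini's interest in Redpoint Mining NL, giving 12% + 37% = 49%.
Chain via Beacon Capital LLC → Fairlane Realty LP (R2): 100% × 65% × 23% = 14.95% of Summit Partners LP.
Chain via Vantage Services GmbH → Halcyon Logistics SA (R2): 43% × 77% × 13% = 4.3043% of Summit Partners LP.
Chain via Redpoint Mining NL → Silverbay Ventures LLC (R2): 49% × 62% × 14% = 4.2532% of Summit Partners LP.
Aggregating (R1): 14.95% + 4.3043% + 4.2532% = 23.5075%.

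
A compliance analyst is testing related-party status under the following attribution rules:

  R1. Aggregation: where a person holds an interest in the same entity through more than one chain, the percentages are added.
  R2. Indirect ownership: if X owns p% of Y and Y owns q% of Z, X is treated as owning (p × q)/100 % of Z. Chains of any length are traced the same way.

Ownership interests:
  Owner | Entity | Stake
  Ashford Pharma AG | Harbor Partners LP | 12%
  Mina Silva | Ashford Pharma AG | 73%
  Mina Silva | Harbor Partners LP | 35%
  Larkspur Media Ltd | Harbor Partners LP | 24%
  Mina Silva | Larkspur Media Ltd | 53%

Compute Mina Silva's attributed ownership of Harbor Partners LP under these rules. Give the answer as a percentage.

Chain via Ashford Pharma AG (R2): 73% × 12% = 8.76% of Harbor Partners LP.
Chain via Larkspur Media Ltd (R2): 53% × 24% = 12.72% of Harbor Partners LP.
Direct interest in Harbor Partners LP: 35%.
Aggregating (R1): 8.76% + 12.72% + 35% = 56.48%.

56.48%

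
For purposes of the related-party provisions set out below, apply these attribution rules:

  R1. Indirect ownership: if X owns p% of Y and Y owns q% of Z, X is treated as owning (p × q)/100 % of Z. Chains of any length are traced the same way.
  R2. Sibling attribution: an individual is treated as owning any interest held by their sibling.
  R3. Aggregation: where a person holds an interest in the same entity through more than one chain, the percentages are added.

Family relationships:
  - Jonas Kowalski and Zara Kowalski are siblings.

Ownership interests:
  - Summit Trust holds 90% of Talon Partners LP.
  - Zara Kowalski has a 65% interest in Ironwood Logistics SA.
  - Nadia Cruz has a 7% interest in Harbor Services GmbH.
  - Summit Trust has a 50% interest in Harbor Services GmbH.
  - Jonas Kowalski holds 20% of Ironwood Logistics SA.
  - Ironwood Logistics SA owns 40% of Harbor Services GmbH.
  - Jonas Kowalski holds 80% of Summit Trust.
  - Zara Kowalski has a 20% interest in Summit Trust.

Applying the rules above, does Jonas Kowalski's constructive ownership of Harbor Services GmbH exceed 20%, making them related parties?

By sibling attribution (R2), Jonas Kowalski is treated as also owning Zara Kowalski's interest in Ironwood Logistics SA, giving 20% + 65% = 85%.
By sibling attribution (R2), Jonas Kowalski is treated as also owning Zara Kowalski's interest in Summit Trust, giving 80% + 20% = 100%.
Chain via Ironwood Logistics SA (R1): 85% × 40% = 34% of Harbor Services GmbH.
Chain via Summit Trust (R1): 100% × 50% = 50% of Harbor Services GmbH.
Aggregating (R3): 34% + 50% = 84%.
84% exceeds the 20% threshold, so Jonas is a related party to Harbor Services GmbH.

Yes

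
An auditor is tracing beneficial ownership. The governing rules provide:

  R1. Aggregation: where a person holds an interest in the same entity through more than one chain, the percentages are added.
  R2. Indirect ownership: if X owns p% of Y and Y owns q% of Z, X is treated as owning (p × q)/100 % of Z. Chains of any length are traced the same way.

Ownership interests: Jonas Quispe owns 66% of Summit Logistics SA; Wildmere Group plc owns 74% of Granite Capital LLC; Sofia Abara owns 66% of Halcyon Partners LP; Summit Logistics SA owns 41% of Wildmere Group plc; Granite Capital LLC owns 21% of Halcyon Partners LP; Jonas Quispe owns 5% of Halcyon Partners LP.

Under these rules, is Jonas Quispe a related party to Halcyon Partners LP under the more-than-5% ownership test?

Yes

Chain via Summit Logistics SA → Wildmere Group plc → Granite Capital LLC (R2): 66% × 41% × 74% × 21% = 4.205124% of Halcyon Partners LP.
Direct interest in Halcyon Partners LP: 5%.
Aggregating (R1): 4.205124% + 5% = 9.205124%.
9.205124% exceeds the 5% threshold, so Jonas is a related party to Halcyon Partners LP.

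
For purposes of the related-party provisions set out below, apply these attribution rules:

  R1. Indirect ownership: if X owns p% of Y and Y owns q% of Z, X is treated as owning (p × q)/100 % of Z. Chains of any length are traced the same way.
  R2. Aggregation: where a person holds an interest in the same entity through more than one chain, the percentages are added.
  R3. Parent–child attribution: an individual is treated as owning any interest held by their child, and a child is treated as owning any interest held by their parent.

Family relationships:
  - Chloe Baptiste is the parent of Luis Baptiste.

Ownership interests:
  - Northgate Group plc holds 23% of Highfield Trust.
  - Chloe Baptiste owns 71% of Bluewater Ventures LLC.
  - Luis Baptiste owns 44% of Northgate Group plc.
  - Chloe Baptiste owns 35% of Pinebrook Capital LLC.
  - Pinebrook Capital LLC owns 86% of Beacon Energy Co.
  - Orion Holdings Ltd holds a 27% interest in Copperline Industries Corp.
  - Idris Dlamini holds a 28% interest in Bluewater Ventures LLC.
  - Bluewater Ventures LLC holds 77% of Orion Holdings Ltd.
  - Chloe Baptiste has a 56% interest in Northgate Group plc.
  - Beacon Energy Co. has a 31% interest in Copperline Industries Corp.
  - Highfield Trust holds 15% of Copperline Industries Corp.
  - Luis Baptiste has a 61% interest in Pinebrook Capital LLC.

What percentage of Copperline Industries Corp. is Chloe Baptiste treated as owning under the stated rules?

By parent–child attribution (R3), Chloe Baptiste is treated as also owning Luis Baptiste's interest in Pinebrook Capital LLC, giving 35% + 61% = 96%.
By parent–child attribution (R3), Chloe Baptiste is treated as also owning Luis Baptiste's interest in Northgate Group plc, giving 56% + 44% = 100%.
Chain via Pinebrook Capital LLC → Beacon Energy Co. (R1): 96% × 86% × 31% = 25.5936% of Copperline Industries Corp.
Chain via Bluewater Ventures LLC → Orion Holdings Ltd (R1): 71% × 77% × 27% = 14.7609% of Copperline Industries Corp.
Chain via Northgate Group plc → Highfield Trust (R1): 100% × 23% × 15% = 3.45% of Copperline Industries Corp.
Aggregating (R2): 25.5936% + 14.7609% + 3.45% = 43.8045%.

43.8045%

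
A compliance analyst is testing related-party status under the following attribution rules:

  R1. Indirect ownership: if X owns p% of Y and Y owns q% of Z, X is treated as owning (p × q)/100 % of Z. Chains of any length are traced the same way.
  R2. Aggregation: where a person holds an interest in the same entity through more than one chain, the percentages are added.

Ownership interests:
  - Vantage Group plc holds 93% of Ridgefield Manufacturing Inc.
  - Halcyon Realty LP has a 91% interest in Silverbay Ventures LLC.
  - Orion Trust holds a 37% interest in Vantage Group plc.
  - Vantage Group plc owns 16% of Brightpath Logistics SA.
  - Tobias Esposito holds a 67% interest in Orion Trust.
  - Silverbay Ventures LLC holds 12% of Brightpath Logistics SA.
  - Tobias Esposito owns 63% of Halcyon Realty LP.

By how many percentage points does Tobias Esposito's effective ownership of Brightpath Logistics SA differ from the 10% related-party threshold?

Chain via Orion Trust → Vantage Group plc (R1): 67% × 37% × 16% = 3.9664% of Brightpath Logistics SA.
Chain via Halcyon Realty LP → Silverbay Ventures LLC (R1): 63% × 91% × 12% = 6.8796% of Brightpath Logistics SA.
Aggregating (R2): 3.9664% + 6.8796% = 10.846%.
10.846% exceeds the 10% threshold by 0.846 percentage points.

0.846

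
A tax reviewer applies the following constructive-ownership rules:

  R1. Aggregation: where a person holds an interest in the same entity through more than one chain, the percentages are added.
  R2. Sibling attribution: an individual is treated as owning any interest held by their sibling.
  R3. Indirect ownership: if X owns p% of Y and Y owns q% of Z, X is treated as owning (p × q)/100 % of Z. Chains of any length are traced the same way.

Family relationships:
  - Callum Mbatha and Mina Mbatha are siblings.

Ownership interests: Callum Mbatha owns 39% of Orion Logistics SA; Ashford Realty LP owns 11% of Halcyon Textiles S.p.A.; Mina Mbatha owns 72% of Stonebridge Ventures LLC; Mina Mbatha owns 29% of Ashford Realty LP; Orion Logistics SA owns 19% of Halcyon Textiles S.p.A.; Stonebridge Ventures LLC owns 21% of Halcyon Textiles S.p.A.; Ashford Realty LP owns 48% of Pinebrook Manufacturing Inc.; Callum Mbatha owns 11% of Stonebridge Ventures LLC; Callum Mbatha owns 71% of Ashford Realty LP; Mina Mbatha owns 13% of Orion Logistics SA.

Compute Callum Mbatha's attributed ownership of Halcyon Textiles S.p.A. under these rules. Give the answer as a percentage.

By sibling attribution (R2), Callum Mbatha is treated as also owning Mina Mbatha's interest in Stonebridge Ventures LLC, giving 11% + 72% = 83%.
By sibling attribution (R2), Callum Mbatha is treated as also owning Mina Mbatha's interest in Orion Logistics SA, giving 39% + 13% = 52%.
By sibling attribution (R2), Callum Mbatha is treated as also owning Mina Mbatha's interest in Ashford Realty LP, giving 71% + 29% = 100%.
Chain via Stonebridge Ventures LLC (R3): 83% × 21% = 17.43% of Halcyon Textiles S.p.A.
Chain via Orion Logistics SA (R3): 52% × 19% = 9.88% of Halcyon Textiles S.p.A.
Chain via Ashford Realty LP (R3): 100% × 11% = 11% of Halcyon Textiles S.p.A.
Aggregating (R1): 17.43% + 9.88% + 11% = 38.31%.

38.31%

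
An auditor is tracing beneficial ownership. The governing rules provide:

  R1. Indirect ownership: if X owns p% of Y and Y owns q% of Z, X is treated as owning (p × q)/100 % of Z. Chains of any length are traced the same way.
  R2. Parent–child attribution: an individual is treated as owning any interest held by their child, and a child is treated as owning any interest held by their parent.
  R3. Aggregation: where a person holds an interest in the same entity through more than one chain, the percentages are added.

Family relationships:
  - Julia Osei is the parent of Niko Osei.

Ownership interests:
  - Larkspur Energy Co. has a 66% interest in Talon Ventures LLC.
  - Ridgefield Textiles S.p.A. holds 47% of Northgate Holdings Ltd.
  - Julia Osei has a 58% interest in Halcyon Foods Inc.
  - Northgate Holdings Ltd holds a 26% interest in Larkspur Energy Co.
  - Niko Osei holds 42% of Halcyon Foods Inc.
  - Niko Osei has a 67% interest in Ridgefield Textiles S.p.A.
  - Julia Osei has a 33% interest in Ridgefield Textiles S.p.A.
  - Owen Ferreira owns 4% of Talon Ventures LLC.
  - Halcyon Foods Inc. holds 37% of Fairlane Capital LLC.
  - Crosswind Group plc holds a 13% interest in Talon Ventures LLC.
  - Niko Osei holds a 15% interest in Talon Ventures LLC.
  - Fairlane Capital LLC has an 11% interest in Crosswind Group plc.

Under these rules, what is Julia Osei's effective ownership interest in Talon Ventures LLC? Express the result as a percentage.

23.5943%

By parent–child attribution (R2), Julia Osei is treated as also owning Niko Osei's interest in Ridgefield Textiles S.p.A, giving 33% + 67% = 100%.
By parent–child attribution (R2), Julia Osei is treated as also owning Niko Osei's interest in Halcyon Foods Inc, giving 58% + 42% = 100%.
By parent–child attribution (R2), Julia Osei is treated as owning Niko Osei's 15% interest in Talon Ventures LLC.
Chain via Ridgefield Textiles S.p.A. → Northgate Holdings Ltd → Larkspur Energy Co. (R1): 100% × 47% × 26% × 66% = 8.0652% of Talon Ventures LLC.
Chain via Halcyon Foods Inc. → Fairlane Capital LLC → Crosswind Group plc (R1): 100% × 37% × 11% × 13% = 0.5291% of Talon Ventures LLC.
Direct interest in Talon Ventures LLC: 15%.
Aggregating (R3): 8.0652% + 0.5291% + 15% = 23.5943%.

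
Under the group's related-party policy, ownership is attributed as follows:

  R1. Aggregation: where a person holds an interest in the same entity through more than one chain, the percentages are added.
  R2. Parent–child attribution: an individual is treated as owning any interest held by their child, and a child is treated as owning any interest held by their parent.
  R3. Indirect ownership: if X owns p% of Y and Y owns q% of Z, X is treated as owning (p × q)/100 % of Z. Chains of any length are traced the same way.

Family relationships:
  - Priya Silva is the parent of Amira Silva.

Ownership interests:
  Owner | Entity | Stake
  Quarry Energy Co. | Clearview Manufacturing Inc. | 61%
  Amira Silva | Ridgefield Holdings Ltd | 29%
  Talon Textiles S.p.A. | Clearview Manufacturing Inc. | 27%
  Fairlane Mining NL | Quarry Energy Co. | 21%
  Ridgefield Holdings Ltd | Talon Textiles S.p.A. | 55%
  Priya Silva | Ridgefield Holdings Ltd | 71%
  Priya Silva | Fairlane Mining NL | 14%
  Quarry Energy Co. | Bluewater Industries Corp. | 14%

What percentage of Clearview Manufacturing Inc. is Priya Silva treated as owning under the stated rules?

16.6434%

By parent–child attribution (R2), Priya Silva is treated as also owning Amira Silva's interest in Ridgefield Holdings Ltd, giving 71% + 29% = 100%.
Chain via Ridgefield Holdings Ltd → Talon Textiles S.p.A. (R3): 100% × 55% × 27% = 14.85% of Clearview Manufacturing Inc.
Chain via Fairlane Mining NL → Quarry Energy Co. (R3): 14% × 21% × 61% = 1.7934% of Clearview Manufacturing Inc.
Aggregating (R1): 14.85% + 1.7934% = 16.6434%.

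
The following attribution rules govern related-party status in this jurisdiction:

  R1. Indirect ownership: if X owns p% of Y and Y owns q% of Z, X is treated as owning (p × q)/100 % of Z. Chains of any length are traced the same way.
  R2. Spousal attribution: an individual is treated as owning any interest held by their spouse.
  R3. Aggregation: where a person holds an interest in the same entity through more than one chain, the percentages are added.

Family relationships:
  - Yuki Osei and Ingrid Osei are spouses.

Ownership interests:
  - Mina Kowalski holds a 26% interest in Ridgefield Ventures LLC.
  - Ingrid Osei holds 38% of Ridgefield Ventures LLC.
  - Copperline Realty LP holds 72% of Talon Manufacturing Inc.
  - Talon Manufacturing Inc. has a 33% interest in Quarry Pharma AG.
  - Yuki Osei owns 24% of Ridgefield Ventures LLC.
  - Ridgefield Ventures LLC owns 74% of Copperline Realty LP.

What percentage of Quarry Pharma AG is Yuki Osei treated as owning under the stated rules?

By spousal attribution (R2), Yuki Osei is treated as also owning Ingrid Osei's interest in Ridgefield Ventures LLC, giving 24% + 38% = 62%.
Chain via Ridgefield Ventures LLC → Copperline Realty LP → Talon Manufacturing Inc. (R1): 62% × 74% × 72% × 33% = 10.901088% of Quarry Pharma AG.

10.901088%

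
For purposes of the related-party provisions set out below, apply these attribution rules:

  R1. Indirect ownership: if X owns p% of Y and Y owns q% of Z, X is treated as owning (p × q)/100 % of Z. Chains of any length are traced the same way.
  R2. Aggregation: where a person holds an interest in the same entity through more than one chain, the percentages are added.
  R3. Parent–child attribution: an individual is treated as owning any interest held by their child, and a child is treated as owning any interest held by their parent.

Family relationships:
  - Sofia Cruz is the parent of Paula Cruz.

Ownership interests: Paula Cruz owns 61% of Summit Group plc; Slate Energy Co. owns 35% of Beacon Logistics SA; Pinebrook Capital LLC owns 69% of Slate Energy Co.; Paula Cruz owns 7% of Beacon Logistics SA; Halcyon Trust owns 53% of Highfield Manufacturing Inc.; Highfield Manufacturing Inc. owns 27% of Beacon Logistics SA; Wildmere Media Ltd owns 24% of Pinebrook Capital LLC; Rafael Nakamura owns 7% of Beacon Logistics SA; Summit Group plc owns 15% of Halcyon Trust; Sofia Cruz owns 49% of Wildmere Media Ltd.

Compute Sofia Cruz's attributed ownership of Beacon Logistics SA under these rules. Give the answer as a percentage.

By parent–child attribution (R3), Sofia Cruz is treated as owning Paula Cruz's 61% interest in Summit Group plc.
By parent–child attribution (R3), Sofia Cruz is treated as owning Paula Cruz's 7% interest in Beacon Logistics SA.
Chain via Wildmere Media Ltd → Pinebrook Capital LLC → Slate Energy Co. (R1): 49% × 24% × 69% × 35% = 2.84004% of Beacon Logistics SA.
Chain via Summit Group plc → Halcyon Trust → Highfield Manufacturing Inc. (R1): 61% × 15% × 53% × 27% = 1.309365% of Beacon Logistics SA.
Direct interest in Beacon Logistics SA: 7%.
Aggregating (R2): 2.84004% + 1.309365% + 7% = 11.149405%.

11.149405%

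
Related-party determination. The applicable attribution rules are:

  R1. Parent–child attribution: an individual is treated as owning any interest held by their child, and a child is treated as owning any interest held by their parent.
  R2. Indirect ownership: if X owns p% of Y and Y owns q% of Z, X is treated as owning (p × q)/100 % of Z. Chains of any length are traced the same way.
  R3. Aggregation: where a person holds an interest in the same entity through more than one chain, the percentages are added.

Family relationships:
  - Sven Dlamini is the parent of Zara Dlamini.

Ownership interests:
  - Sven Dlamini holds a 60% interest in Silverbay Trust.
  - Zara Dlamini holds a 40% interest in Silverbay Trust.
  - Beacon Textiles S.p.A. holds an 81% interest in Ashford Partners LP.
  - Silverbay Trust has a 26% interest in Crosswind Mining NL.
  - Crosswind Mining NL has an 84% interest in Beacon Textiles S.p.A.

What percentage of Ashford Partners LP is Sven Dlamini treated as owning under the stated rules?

By parent–child attribution (R1), Sven Dlamini is treated as also owning Zara Dlamini's interest in Silverbay Trust, giving 60% + 40% = 100%.
Chain via Silverbay Trust → Crosswind Mining NL → Beacon Textiles S.p.A. (R2): 100% × 26% × 84% × 81% = 17.6904% of Ashford Partners LP.

17.6904%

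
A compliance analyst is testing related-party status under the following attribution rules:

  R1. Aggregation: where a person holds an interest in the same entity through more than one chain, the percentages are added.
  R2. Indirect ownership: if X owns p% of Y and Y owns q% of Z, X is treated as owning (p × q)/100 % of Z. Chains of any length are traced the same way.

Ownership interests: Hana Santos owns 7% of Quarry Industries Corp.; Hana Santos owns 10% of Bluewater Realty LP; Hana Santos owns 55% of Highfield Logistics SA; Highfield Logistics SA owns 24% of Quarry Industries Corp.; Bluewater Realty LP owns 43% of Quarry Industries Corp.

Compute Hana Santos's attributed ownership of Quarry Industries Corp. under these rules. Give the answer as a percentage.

Chain via Bluewater Realty LP (R2): 10% × 43% = 4.3% of Quarry Industries Corp.
Chain via Highfield Logistics SA (R2): 55% × 24% = 13.2% of Quarry Industries Corp.
Direct interest in Quarry Industries Corp: 7%.
Aggregating (R1): 4.3% + 13.2% + 7% = 24.5%.

24.5%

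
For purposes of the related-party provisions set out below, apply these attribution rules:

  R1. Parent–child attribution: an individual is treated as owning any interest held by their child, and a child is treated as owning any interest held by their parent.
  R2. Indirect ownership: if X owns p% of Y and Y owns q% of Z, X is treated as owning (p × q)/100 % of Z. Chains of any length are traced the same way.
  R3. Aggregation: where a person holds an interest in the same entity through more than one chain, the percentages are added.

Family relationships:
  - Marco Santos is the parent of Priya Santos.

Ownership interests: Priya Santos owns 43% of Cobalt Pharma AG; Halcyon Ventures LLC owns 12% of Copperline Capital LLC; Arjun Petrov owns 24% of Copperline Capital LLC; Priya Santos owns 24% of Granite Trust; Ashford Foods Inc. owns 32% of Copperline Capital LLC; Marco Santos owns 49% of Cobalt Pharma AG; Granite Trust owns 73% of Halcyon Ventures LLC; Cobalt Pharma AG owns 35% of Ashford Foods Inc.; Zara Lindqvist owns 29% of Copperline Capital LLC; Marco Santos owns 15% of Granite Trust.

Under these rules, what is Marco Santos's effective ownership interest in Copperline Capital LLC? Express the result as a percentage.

By parent–child attribution (R1), Marco Santos is treated as also owning Priya Santos's interest in Granite Trust, giving 15% + 24% = 39%.
By parent–child attribution (R1), Marco Santos is treated as also owning Priya Santos's interest in Cobalt Pharma AG, giving 49% + 43% = 92%.
Chain via Granite Trust → Halcyon Ventures LLC (R2): 39% × 73% × 12% = 3.4164% of Copperline Capital LLC.
Chain via Cobalt Pharma AG → Ashford Foods Inc. (R2): 92% × 35% × 32% = 10.304% of Copperline Capital LLC.
Aggregating (R3): 3.4164% + 10.304% = 13.7204%.

13.7204%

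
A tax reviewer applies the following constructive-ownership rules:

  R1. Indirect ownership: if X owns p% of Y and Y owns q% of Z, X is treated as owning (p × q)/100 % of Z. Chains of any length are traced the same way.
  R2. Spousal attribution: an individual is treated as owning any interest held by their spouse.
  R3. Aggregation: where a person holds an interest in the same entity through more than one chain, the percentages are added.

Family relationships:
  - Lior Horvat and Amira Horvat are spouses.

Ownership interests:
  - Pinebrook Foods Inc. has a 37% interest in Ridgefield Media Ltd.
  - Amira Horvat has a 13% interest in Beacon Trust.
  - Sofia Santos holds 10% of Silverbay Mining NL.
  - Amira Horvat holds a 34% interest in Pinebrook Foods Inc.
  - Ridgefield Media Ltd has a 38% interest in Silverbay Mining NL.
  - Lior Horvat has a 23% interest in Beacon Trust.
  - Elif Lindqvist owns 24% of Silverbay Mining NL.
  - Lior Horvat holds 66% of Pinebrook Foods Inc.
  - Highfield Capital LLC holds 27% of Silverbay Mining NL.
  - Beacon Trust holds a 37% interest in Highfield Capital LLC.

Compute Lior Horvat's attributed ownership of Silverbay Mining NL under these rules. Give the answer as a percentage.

By spousal attribution (R2), Lior Horvat is treated as also owning Amira Horvat's interest in Beacon Trust, giving 23% + 13% = 36%.
By spousal attribution (R2), Lior Horvat is treated as also owning Amira Horvat's interest in Pinebrook Foods Inc, giving 66% + 34% = 100%.
Chain via Beacon Trust → Highfield Capital LLC (R1): 36% × 37% × 27% = 3.5964% of Silverbay Mining NL.
Chain via Pinebrook Foods Inc. → Ridgefield Media Ltd (R1): 100% × 37% × 38% = 14.06% of Silverbay Mining NL.
Aggregating (R3): 3.5964% + 14.06% = 17.6564%.

17.6564%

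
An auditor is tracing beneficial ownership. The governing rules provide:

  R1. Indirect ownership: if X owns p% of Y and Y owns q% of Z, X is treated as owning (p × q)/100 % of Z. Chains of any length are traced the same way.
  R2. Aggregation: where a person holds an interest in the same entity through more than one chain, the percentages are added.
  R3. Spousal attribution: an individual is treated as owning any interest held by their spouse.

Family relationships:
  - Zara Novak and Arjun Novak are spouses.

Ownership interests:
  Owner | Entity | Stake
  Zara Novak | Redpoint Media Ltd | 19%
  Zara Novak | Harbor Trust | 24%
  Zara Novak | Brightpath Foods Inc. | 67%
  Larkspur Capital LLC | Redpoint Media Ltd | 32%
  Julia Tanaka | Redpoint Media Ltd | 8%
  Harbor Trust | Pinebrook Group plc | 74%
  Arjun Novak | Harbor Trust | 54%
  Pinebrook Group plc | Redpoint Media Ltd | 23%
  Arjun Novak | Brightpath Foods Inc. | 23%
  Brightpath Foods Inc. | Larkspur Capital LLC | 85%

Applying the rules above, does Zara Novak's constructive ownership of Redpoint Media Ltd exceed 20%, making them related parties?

By spousal attribution (R3), Zara Novak is treated as also owning Arjun Novak's interest in Brightpath Foods Inc, giving 67% + 23% = 90%.
By spousal attribution (R3), Zara Novak is treated as also owning Arjun Novak's interest in Harbor Trust, giving 24% + 54% = 78%.
Chain via Brightpath Foods Inc. → Larkspur Capital LLC (R1): 90% × 85% × 32% = 24.48% of Redpoint Media Ltd.
Chain via Harbor Trust → Pinebrook Group plc (R1): 78% × 74% × 23% = 13.2756% of Redpoint Media Ltd.
Direct interest in Redpoint Media Ltd: 19%.
Aggregating (R2): 24.48% + 13.2756% + 19% = 56.7556%.
56.7556% exceeds the 20% threshold, so Zara is a related party to Redpoint Media Ltd.

Yes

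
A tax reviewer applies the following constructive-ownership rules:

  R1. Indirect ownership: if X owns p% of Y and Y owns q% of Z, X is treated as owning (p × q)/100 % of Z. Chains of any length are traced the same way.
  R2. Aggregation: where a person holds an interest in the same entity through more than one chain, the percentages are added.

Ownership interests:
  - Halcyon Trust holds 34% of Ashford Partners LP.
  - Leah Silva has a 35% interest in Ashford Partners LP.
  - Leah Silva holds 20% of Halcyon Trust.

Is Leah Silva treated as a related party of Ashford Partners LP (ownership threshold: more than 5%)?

Chain via Halcyon Trust (R1): 20% × 34% = 6.8% of Ashford Partners LP.
Direct interest in Ashford Partners LP: 35%.
Aggregating (R2): 6.8% + 35% = 41.8%.
41.8% exceeds the 5% threshold, so Leah is a related party to Ashford Partners LP.

Yes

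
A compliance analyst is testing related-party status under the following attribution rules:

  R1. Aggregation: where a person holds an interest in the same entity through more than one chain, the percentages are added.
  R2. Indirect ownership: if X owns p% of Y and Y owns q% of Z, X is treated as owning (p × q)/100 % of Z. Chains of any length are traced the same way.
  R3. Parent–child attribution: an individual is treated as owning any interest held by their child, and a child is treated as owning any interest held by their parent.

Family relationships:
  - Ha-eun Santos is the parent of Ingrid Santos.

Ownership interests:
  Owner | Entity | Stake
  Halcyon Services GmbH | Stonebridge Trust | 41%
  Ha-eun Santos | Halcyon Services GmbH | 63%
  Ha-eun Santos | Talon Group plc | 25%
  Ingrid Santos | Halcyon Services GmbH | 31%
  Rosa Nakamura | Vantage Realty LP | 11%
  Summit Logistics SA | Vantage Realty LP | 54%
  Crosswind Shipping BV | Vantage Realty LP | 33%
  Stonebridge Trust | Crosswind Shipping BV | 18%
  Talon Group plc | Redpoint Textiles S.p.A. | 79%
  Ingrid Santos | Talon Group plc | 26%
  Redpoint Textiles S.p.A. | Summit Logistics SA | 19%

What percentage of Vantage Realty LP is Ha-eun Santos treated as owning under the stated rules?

By parent–child attribution (R3), Ha-eun Santos is treated as also owning Ingrid Santos's interest in Talon Group plc, giving 25% + 26% = 51%.
By parent–child attribution (R3), Ha-eun Santos is treated as also owning Ingrid Santos's interest in Halcyon Services GmbH, giving 63% + 31% = 94%.
Chain via Talon Group plc → Redpoint Textiles S.p.A. → Summit Logistics SA (R2): 51% × 79% × 19% × 54% = 4.133754% of Vantage Realty LP.
Chain via Halcyon Services GmbH → Stonebridge Trust → Crosswind Shipping BV (R2): 94% × 41% × 18% × 33% = 2.289276% of Vantage Realty LP.
Aggregating (R1): 4.133754% + 2.289276% = 6.42303%.

6.42303%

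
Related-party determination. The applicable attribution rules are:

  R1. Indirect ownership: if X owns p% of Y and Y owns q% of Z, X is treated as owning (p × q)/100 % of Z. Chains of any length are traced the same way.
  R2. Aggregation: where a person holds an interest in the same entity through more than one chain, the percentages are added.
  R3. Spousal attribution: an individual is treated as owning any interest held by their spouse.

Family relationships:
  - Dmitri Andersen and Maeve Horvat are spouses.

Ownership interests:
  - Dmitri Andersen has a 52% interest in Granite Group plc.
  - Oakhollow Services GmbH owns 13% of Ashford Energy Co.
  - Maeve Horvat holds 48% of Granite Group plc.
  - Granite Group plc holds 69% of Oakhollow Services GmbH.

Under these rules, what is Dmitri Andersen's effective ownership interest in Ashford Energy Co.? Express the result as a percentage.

8.97%

By spousal attribution (R3), Dmitri Andersen is treated as also owning Maeve Horvat's interest in Granite Group plc, giving 52% + 48% = 100%.
Chain via Granite Group plc → Oakhollow Services GmbH (R1): 100% × 69% × 13% = 8.97% of Ashford Energy Co.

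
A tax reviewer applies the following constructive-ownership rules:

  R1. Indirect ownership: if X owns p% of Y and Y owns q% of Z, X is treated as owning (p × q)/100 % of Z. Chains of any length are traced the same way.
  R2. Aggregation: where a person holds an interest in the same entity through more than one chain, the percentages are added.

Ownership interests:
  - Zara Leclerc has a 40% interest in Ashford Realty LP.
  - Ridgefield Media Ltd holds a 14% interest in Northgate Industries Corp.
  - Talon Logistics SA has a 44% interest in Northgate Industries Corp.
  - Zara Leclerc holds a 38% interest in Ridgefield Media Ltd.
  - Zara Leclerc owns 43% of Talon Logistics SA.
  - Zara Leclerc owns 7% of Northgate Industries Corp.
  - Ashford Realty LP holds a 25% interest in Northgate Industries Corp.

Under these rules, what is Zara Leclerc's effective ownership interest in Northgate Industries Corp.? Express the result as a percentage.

Chain via Ridgefield Media Ltd (R1): 38% × 14% = 5.32% of Northgate Industries Corp.
Chain via Talon Logistics SA (R1): 43% × 44% = 18.92% of Northgate Industries Corp.
Chain via Ashford Realty LP (R1): 40% × 25% = 10% of Northgate Industries Corp.
Direct interest in Northgate Industries Corp: 7%.
Aggregating (R2): 5.32% + 18.92% + 10% + 7% = 41.24%.

41.24%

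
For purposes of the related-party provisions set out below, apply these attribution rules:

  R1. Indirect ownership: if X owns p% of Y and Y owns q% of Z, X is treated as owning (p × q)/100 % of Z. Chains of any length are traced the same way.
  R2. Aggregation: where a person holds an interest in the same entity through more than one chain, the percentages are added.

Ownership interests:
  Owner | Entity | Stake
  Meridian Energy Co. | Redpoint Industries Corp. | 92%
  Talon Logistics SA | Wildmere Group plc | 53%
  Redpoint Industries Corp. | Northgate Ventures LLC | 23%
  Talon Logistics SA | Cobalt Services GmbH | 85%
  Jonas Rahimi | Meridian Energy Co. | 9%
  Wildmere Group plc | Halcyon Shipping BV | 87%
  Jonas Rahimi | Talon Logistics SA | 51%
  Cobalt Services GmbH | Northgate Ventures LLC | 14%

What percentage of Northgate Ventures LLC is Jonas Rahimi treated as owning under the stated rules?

Chain via Talon Logistics SA → Cobalt Services GmbH (R1): 51% × 85% × 14% = 6.069% of Northgate Ventures LLC.
Chain via Meridian Energy Co. → Redpoint Industries Corp. (R1): 9% × 92% × 23% = 1.9044% of Northgate Ventures LLC.
Aggregating (R2): 6.069% + 1.9044% = 7.9734%.

7.9734%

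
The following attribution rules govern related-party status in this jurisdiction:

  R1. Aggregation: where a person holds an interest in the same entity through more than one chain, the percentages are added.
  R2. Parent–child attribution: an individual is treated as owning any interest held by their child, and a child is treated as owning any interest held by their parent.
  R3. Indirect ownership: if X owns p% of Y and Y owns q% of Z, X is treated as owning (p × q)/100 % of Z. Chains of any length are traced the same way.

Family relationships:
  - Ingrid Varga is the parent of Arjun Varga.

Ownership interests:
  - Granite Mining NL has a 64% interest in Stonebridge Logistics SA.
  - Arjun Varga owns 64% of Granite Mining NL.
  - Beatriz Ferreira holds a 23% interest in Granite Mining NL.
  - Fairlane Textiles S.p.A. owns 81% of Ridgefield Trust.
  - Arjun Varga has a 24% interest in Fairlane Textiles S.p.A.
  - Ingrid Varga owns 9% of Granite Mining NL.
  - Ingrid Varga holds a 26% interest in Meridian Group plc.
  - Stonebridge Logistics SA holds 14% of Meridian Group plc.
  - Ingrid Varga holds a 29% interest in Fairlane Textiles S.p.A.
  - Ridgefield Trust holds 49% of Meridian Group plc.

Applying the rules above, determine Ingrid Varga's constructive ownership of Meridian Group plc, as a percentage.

By parent–child attribution (R2), Ingrid Varga is treated as also owning Arjun Varga's interest in Granite Mining NL, giving 9% + 64% = 73%.
By parent–child attribution (R2), Ingrid Varga is treated as also owning Arjun Varga's interest in Fairlane Textiles S.p.A, giving 29% + 24% = 53%.
Chain via Granite Mining NL → Stonebridge Logistics SA (R3): 73% × 64% × 14% = 6.5408% of Meridian Group plc.
Chain via Fairlane Textiles S.p.A. → Ridgefield Trust (R3): 53% × 81% × 49% = 21.0357% of Meridian Group plc.
Direct interest in Meridian Group plc: 26%.
Aggregating (R1): 6.5408% + 21.0357% + 26% = 53.5765%.

53.5765%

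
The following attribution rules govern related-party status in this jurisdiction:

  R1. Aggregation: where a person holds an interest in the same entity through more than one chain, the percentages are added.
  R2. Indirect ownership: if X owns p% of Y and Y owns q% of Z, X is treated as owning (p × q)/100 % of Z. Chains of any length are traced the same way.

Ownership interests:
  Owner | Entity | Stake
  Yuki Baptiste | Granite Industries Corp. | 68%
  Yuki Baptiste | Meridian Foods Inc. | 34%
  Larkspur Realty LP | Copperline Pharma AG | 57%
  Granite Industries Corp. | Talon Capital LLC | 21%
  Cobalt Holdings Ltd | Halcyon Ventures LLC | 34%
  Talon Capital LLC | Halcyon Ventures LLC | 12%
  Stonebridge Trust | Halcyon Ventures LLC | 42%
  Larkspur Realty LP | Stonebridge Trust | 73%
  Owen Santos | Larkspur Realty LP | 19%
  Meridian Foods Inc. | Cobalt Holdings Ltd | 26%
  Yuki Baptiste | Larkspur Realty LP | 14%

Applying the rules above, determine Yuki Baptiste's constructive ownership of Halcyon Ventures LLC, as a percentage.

9.0116%

Chain via Larkspur Realty LP → Stonebridge Trust (R2): 14% × 73% × 42% = 4.2924% of Halcyon Ventures LLC.
Chain via Meridian Foods Inc. → Cobalt Holdings Ltd (R2): 34% × 26% × 34% = 3.0056% of Halcyon Ventures LLC.
Chain via Granite Industries Corp. → Talon Capital LLC (R2): 68% × 21% × 12% = 1.7136% of Halcyon Ventures LLC.
Aggregating (R1): 4.2924% + 3.0056% + 1.7136% = 9.0116%.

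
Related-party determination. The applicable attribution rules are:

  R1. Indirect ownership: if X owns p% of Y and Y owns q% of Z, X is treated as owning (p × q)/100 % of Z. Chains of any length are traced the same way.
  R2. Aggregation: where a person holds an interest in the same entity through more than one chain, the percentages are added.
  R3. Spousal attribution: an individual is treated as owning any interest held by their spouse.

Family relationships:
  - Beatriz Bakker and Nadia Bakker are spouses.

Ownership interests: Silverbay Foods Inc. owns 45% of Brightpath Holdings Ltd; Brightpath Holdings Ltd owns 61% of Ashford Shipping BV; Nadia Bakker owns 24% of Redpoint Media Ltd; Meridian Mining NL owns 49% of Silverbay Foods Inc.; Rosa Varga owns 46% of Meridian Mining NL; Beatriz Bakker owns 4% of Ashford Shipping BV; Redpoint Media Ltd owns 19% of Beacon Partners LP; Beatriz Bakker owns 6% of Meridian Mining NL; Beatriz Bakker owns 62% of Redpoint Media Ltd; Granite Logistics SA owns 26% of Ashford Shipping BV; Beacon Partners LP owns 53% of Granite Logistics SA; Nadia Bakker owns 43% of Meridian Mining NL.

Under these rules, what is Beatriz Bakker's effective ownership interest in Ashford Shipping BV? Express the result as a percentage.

12.842397%

By spousal attribution (R3), Beatriz Bakker is treated as also owning Nadia Bakker's interest in Meridian Mining NL, giving 6% + 43% = 49%.
By spousal attribution (R3), Beatriz Bakker is treated as also owning Nadia Bakker's interest in Redpoint Media Ltd, giving 62% + 24% = 86%.
Chain via Meridian Mining NL → Silverbay Foods Inc. → Brightpath Holdings Ltd (R1): 49% × 49% × 45% × 61% = 6.590745% of Ashford Shipping BV.
Chain via Redpoint Media Ltd → Beacon Partners LP → Granite Logistics SA (R1): 86% × 19% × 53% × 26% = 2.251652% of Ashford Shipping BV.
Direct interest in Ashford Shipping BV: 4%.
Aggregating (R2): 6.590745% + 2.251652% + 4% = 12.842397%.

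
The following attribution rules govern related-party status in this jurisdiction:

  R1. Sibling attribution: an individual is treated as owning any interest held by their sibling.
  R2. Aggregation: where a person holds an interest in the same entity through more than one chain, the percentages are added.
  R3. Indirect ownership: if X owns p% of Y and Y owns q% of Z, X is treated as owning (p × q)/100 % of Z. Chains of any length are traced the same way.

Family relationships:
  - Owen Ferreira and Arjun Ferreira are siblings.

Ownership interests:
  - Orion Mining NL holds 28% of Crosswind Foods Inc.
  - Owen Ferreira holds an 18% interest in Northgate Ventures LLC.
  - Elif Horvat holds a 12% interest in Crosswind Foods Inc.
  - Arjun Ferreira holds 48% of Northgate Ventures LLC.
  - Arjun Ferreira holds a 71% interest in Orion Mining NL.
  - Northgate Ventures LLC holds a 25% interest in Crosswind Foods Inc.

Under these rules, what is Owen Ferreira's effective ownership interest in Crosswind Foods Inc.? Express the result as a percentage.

By sibling attribution (R1), Owen Ferreira is treated as also owning Arjun Ferreira's interest in Northgate Ventures LLC, giving 18% + 48% = 66%.
By sibling attribution (R1), Owen Ferreira is treated as owning Arjun Ferreira's 71% interest in Orion Mining NL.
Chain via Northgate Ventures LLC (R3): 66% × 25% = 16.5% of Crosswind Foods Inc.
Chain via Orion Mining NL (R3): 71% × 28% = 19.88% of Crosswind Foods Inc.
Aggregating (R2): 16.5% + 19.88% = 36.38%.

36.38%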